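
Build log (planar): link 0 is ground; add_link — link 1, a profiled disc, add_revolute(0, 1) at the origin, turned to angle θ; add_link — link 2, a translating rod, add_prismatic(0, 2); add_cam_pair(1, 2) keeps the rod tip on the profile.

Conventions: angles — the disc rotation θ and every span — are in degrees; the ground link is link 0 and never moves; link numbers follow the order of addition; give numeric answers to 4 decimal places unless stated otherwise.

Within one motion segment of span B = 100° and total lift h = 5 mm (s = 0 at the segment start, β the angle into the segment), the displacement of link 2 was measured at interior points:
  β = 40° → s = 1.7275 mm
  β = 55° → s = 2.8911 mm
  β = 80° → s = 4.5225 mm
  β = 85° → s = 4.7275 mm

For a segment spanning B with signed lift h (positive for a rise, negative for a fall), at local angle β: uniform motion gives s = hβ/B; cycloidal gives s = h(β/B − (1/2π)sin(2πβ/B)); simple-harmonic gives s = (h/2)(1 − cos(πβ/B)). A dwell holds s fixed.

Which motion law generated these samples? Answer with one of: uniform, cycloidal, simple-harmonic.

candidates at β/B = r: uniform s = h·r (linear in β); cycloidal s = h·(r − sin(2πr)/(2π)); simple-harmonic s = (h/2)(1 − cos(πr))
β=40°: printed 1.7275 | uniform 2.0000, cycloidal 1.5323, simple-harmonic 1.7275
β=55°: printed 2.8911 | uniform 2.7500, cycloidal 2.9959, simple-harmonic 2.8911
β=80°: printed 4.5225 | uniform 4.0000, cycloidal 4.7568, simple-harmonic 4.5225
β=85°: printed 4.7275 | uniform 4.2500, cycloidal 4.8938, simple-harmonic 4.7275
only one law matches every sample → simple-harmonic

simple-harmonic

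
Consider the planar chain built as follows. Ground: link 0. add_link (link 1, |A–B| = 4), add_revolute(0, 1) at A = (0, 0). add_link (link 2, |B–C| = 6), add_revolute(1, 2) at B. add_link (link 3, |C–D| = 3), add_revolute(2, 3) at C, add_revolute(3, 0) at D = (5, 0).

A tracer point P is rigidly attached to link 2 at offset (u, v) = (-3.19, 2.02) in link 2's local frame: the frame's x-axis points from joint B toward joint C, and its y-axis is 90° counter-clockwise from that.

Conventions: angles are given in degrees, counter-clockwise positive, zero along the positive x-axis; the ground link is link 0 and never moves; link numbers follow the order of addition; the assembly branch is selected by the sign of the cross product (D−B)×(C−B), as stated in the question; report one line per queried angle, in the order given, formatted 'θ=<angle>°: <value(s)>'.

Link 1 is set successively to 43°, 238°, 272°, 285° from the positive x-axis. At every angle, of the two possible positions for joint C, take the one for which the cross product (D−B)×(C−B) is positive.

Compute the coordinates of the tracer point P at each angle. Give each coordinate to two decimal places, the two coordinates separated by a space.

A=(0,0), D=(5.00,0)
θ=43°: B = A + 4.00·(cos43°, sin43°) = (2.9254, 2.7280)
θ=43°: |BD| = 3.4272
θ=43°: circle(B,6.00) ∩ circle(D,3.00): a=5.6527, h=2.0118
θ=43°:   candidates: C₊=(7.9485,-0.5536) cross=6.895; C₋=(4.7458,-2.9892) cross=-6.895
θ=43°:   branch + wants cross > 0 → take C=(7.9485,-0.5536) (cross=6.895)
θ=43°: ex = (C−B)/|BC| = (0.8372,-0.5469); ey = (0.5469,0.8372)
θ=43°: P = B + -3.19·ex + 2.02·ey = (1.3596,6.1638)
θ=238°: B = A + 4.00·(cos238°, sin238°) = (-2.1197, -3.3922)
θ=238°: |BD| = 7.8865
θ=238°: circle(B,6.00) ∩ circle(D,3.00): a=5.6550, h=2.0051
θ=238°:   candidates: C₊=(2.1230,0.8504) cross=15.814; C₋=(3.8480,-2.7700) cross=-15.814
θ=238°:   branch + wants cross > 0 → take C=(2.1230,0.8504) (cross=15.814)
θ=238°: ex = (C−B)/|BC| = (0.7071,0.7071); ey = (-0.7071,0.7071)
θ=238°: P = B + -3.19·ex + 2.02·ey = (-5.8037,-4.2194)
θ=272°: B = A + 4.00·(cos272°, sin272°) = (0.1396, -3.9976)
θ=272°: |BD| = 6.2932
θ=272°: circle(B,6.00) ∩ circle(D,3.00): a=5.2918, h=2.8279
θ=272°:   candidates: C₊=(2.4302,1.5480) cross=17.797; C₋=(6.0230,-2.8202) cross=-17.797
θ=272°:   branch + wants cross > 0 → take C=(2.4302,1.5480) (cross=17.797)
θ=272°: ex = (C−B)/|BC| = (0.3818,0.9243); ey = (-0.9243,0.3818)
θ=272°: P = B + -3.19·ex + 2.02·ey = (-2.9452,-6.1748)
θ=285°: B = A + 4.00·(cos285°, sin285°) = (1.0353, -3.8637)
θ=285°: |BD| = 5.5360
θ=285°: circle(B,6.00) ∩ circle(D,3.00): a=5.2066, h=2.9819
θ=285°:   candidates: C₊=(2.6830,1.9056) cross=16.508; C₋=(6.8452,-2.3654) cross=-16.508
θ=285°:   branch + wants cross > 0 → take C=(2.6830,1.9056) (cross=16.508)
θ=285°: ex = (C−B)/|BC| = (0.2746,0.9616); ey = (-0.9616,0.2746)
θ=285°: P = B + -3.19·ex + 2.02·ey = (-1.7831,-6.3763)

θ=43°: 1.36 6.16
θ=238°: -5.80 -4.22
θ=272°: -2.95 -6.17
θ=285°: -1.78 -6.38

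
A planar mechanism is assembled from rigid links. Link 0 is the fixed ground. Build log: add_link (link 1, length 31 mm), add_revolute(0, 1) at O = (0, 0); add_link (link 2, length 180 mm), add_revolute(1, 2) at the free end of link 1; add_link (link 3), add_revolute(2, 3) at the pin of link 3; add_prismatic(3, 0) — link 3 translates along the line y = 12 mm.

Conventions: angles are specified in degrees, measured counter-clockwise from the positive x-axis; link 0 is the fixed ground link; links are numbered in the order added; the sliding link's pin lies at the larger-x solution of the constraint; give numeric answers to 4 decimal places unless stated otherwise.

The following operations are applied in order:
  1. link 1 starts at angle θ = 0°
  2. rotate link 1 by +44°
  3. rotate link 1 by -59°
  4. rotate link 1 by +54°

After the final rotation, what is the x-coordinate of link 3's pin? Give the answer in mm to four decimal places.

geometry: r = 31 mm, L = 180 mm, e = 12 mm; θ starts at 0°
rotate link 1 by +44°: θ ← 0° +44° = 44°
rotate link 1 by -59°: θ ← 44° -59° = -15°
rotate link 1 by +54°: θ ← -15° +54° = 39°
crank pin P = (r cos θ, r sin θ) = (24.091525, 19.508932)
h = r sin θ − e = 19.508932 − 12 = 7.508932
x = r cos θ + √(L² − h²) = 24.091525 + 179.843309 = 203.934834

203.9348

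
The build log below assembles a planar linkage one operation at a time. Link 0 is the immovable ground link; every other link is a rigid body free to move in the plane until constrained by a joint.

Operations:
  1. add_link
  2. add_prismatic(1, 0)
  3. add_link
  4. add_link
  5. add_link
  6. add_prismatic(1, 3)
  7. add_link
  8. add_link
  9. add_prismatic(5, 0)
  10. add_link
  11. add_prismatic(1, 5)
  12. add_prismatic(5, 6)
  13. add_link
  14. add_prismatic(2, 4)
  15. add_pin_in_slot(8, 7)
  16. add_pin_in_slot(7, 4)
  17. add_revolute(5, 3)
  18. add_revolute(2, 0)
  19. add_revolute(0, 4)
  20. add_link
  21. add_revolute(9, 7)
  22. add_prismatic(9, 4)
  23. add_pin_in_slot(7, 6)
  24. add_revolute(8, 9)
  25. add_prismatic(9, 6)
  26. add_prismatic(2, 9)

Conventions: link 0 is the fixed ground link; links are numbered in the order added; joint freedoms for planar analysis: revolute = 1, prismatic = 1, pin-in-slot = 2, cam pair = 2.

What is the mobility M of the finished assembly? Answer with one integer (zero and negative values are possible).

L=1 J1=0 J2=0
add link → L=2 J1=0 J2=0
P@1,0 dof=1 J1 → L=2 J1=1 J2=0
add link → L=3 J1=1 J2=0
add link → L=4 J1=1 J2=0
add link → L=5 J1=1 J2=0
P@1,3 dof=1 J1 → L=5 J1=2 J2=0
add link → L=6 J1=2 J2=0
add link → L=7 J1=2 J2=0
P@5,0 dof=1 J1 → L=7 J1=3 J2=0
add link → L=8 J1=3 J2=0
P@1,5 dof=1 J1 → L=8 J1=4 J2=0
P@5,6 dof=1 J1 → L=8 J1=5 J2=0
add link → L=9 J1=5 J2=0
P@2,4 dof=1 J1 → L=9 J1=6 J2=0
PS@8,7 dof=2 J2 → L=9 J1=6 J2=1
PS@7,4 dof=2 J2 → L=9 J1=6 J2=2
R@5,3 dof=1 J1 → L=9 J1=7 J2=2
R@2,0 dof=1 J1 → L=9 J1=8 J2=2
R@0,4 dof=1 J1 → L=9 J1=9 J2=2
add link → L=10 J1=9 J2=2
R@9,7 dof=1 J1 → L=10 J1=10 J2=2
P@9,4 dof=1 J1 → L=10 J1=11 J2=2
PS@7,6 dof=2 J2 → L=10 J1=11 J2=3
R@8,9 dof=1 J1 → L=10 J1=12 J2=3
P@9,6 dof=1 J1 → L=10 J1=13 J2=3
P@2,9 dof=1 J1 → L=10 J1=14 J2=3
M=3(L−1)−2J1−J2=3·9−2·14−3=-4

M = -4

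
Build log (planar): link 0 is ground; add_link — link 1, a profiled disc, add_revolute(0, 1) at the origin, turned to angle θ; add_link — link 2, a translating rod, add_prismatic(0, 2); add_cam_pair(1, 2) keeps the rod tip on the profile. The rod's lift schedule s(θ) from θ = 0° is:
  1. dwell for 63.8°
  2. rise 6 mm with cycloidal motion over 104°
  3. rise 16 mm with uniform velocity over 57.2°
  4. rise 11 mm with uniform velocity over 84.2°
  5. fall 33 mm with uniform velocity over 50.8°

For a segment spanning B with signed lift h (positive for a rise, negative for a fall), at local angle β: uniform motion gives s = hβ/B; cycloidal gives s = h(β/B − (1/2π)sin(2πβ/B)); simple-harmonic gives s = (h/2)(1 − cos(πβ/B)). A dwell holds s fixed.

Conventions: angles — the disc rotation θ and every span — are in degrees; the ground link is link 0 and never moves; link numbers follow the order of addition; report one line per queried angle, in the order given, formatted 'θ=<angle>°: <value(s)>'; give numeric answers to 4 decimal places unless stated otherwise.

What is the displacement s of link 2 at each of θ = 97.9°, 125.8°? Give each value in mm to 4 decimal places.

seg 1 [0°–63.8°] dwell: s stays 0.0000
seg 2 [63.8°–167.8°] cycloidal, h=6: θ=97.9° here. β=34.1, B=104. 6·(0.3279 − sin(2π·0.3279)/(2π)) = 1.1245 → s = 1.1245
seg 2 [63.8°–167.8°] cycloidal, h=6: θ=125.8° here. β=62, B=104. 6·(0.5962 − sin(2π·0.5962)/(2π)) = 4.1194 → s = 4.1194

θ=97.9°: 1.1245
θ=125.8°: 4.1194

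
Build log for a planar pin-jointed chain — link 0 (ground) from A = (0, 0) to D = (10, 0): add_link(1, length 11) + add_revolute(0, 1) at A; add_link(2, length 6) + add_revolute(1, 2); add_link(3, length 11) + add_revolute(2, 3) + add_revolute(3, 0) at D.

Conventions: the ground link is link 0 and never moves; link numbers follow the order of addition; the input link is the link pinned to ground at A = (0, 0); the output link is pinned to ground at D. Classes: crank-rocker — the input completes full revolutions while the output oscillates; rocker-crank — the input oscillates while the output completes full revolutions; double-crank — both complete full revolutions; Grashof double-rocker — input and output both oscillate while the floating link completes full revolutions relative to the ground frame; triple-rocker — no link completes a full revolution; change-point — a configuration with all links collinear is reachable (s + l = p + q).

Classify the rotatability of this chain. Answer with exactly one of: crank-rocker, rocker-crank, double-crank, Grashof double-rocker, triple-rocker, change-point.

lengths: ground=10, input=11, coupler=6, output=11
sorted: s=6 (shortest), l=11 (longest), p+q=21
s + l = 17 vs p + q = 21
s + l < p + q (Grashof) with shortest = coupler link → Grashof double-rocker

Grashof double-rocker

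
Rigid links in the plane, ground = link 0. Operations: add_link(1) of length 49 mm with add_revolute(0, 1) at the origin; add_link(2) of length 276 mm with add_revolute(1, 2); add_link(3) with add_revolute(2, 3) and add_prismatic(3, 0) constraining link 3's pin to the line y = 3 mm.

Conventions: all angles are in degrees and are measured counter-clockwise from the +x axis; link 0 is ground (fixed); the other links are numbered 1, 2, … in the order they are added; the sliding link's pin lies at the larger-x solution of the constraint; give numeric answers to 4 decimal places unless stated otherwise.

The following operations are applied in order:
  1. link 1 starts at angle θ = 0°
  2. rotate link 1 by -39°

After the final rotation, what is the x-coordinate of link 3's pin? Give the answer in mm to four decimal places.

geometry: r = 49 mm, L = 276 mm, e = 3 mm; θ starts at 0°
rotate link 1 by -39°: θ ← 0° -39° = -39°
crank pin P = (r cos θ, r sin θ) = (38.080152, -30.836699)
h = r sin θ − e = -30.836699 − 3 = -33.836699
x = r cos θ + √(L² − h²) = 38.080152 + 273.918013 = 311.998165

311.9982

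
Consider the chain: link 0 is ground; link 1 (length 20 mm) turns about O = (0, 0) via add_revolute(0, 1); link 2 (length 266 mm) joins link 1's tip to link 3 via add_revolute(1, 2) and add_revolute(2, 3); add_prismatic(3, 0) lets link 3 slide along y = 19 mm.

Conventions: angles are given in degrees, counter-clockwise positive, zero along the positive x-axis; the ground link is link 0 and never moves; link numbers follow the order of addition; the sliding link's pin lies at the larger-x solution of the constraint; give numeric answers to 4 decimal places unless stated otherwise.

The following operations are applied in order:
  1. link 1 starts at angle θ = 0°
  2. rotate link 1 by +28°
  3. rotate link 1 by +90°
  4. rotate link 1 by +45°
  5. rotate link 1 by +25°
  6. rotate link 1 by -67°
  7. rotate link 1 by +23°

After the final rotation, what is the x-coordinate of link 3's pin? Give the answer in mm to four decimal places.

geometry: r = 20 mm, L = 266 mm, e = 19 mm; θ starts at 0°
rotate link 1 by +28°: θ ← 0° +28° = 28°
rotate link 1 by +90°: θ ← 28° +90° = 118°
rotate link 1 by +45°: θ ← 118° +45° = 163°
rotate link 1 by +25°: θ ← 163° +25° = 188°
rotate link 1 by -67°: θ ← 188° -67° = 121°
rotate link 1 by +23°: θ ← 121° +23° = 144°
crank pin P = (r cos θ, r sin θ) = (-16.180340, 11.755705)
h = r sin θ − e = 11.755705 − 19 = -7.244295
x = r cos θ + √(L² − h²) = -16.180340 + 265.901335 = 249.720996

249.7210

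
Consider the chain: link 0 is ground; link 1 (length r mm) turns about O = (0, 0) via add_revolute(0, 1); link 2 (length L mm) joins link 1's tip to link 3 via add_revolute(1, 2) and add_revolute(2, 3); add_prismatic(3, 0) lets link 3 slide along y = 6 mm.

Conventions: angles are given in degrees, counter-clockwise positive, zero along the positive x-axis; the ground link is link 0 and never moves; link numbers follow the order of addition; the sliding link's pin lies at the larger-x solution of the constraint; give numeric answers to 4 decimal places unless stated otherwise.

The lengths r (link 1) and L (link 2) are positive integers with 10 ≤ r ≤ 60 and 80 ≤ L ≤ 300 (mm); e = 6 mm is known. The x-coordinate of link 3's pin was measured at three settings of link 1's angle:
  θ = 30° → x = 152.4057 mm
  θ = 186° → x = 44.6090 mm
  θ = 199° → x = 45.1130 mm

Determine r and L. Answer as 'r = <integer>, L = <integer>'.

constraint per measurement: (x − r cos θ)² + (r sin θ − e)² = L²
subtracting the θ₁ and θ₂ equations cancels the r² and L² terms:
r = (x₁² − x₂²) / (2[(x₁cos θ₁ + e sin θ₁) − (x₂cos θ₂ + e sin θ₂)]) = 59.0000 → r = 59
L² = (x₁ − r cos θ₁)² + (r sin θ₁ − e)² = 10816.0069 → L = 104.0000 → L = 104
check at θ₃=199°: x = 45.1130 (printed 45.1130) ✓

r = 59, L = 104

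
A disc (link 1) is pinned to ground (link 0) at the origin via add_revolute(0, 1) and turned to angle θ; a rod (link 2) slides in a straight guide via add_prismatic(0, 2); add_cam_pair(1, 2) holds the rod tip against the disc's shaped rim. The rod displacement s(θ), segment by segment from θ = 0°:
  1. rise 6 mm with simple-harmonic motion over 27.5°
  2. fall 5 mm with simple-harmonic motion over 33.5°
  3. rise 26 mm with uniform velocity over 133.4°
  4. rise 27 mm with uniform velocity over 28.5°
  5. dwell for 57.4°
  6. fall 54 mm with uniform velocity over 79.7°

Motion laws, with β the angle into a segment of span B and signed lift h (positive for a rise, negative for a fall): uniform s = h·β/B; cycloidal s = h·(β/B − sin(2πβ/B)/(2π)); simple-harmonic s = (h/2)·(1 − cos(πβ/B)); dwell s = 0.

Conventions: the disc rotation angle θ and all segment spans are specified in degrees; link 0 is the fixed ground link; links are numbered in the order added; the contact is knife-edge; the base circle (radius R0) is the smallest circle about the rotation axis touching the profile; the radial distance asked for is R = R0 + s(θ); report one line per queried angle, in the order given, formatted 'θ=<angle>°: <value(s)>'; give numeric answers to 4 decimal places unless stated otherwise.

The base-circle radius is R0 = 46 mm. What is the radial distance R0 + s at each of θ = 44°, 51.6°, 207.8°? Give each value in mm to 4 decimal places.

segment 1 (0° to 27.5°, simple-harmonic, h = 6) is passed completely: s = 0.0000 + (6) = 6.0000
θ = 44° falls in segment 2 (27.5° to 61°, simple-harmonic, h = -5): β = 44 − 27.5 = 16.5°, B = 33.5°; Δs = -5/2·(1 − cos(π·0.4925)) = -2.4414; s = 6.0000 − 2.4414 = 3.5586
θ = 51.6° falls in segment 2 (27.5° to 61°, simple-harmonic, h = -5): β = 51.6 − 27.5 = 24.1°, B = 33.5°; Δs = -5/2·(1 − cos(π·0.7194)) = -4.0899; s = 6.0000 − 4.0899 = 1.9101
segment 2 (27.5° to 61°, simple-harmonic, h = -5) is passed completely: s = 6.0000 + (-5) = 1.0000
segment 3 (61° to 194.4°, uniform, h = 26) is passed completely: s = 1.0000 + (26) = 27.0000
θ = 207.8° falls in segment 4 (194.4° to 222.9°, uniform, h = 27): β = 207.8 − 194.4 = 13.4°, B = 28.5°; Δs = 27·13.4/28.5 = 12.6947; s = 27.0000 + 12.6947 = 39.6947
θ=44°: R = R0 + s = 46 + 3.5586 = 49.5586
θ=51.6°: R = R0 + s = 46 + 1.9101 = 47.9101
θ=207.8°: R = R0 + s = 46 + 39.6947 = 85.6947

θ=44°: 49.5586
θ=51.6°: 47.9101
θ=207.8°: 85.6947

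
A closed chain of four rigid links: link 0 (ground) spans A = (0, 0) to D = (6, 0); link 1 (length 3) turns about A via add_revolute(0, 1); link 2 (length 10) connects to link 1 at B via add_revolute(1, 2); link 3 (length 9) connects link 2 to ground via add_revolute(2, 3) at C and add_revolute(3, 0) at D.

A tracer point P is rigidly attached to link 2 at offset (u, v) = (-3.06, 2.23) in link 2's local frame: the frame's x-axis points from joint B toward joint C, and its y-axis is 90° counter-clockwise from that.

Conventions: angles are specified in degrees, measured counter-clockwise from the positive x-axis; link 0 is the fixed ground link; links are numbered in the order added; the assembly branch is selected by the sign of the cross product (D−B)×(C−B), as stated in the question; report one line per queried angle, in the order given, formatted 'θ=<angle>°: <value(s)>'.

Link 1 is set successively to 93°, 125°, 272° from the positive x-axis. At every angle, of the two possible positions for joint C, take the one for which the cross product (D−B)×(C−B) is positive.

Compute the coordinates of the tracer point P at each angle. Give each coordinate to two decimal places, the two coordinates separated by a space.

A=(0,0), D=(6.00,0)
θ=93°: B = A + 3.00·(cos93°, sin93°) = (-0.1570, 2.9959)
θ=93°: |BD| = 6.8472
θ=93°: circle(B,10.00) ∩ circle(D,9.00): a=4.8110, h=8.7666
θ=93°:   candidates: C₊=(8.0048,8.7739) cross=60.027; C₋=(0.3334,-6.9921) cross=-60.027
θ=93°:   branch + wants cross > 0 → take C=(8.0048,8.7739) (cross=60.027)
θ=93°: ex = (C−B)/|BC| = (0.8162,0.5778); ey = (-0.5778,0.8162)
θ=93°: P = B + -3.06·ex + 2.23·ey = (-3.9430,3.0479)
θ=125°: B = A + 3.00·(cos125°, sin125°) = (-1.7207, 2.4575)
θ=125°: |BD| = 8.1024
θ=125°: circle(B,10.00) ∩ circle(D,9.00): a=5.2237, h=8.5272
θ=125°:   candidates: C₊=(5.8432,8.9986) cross=69.091; C₋=(0.6706,-7.2524) cross=-69.091
θ=125°:   branch + wants cross > 0 → take C=(5.8432,8.9986) (cross=69.091)
θ=125°: ex = (C−B)/|BC| = (0.7564,0.6541); ey = (-0.6541,0.7564)
θ=125°: P = B + -3.06·ex + 2.23·ey = (-5.4940,2.1426)
θ=272°: B = A + 3.00·(cos272°, sin272°) = (0.1047, -2.9982)
θ=272°: |BD| = 6.6139
θ=272°: circle(B,10.00) ∩ circle(D,9.00): a=4.7433, h=8.8035
θ=272°:   candidates: C₊=(0.3419,6.9990) cross=58.225; C₋=(8.3234,-8.6949) cross=-58.225
θ=272°:   branch + wants cross > 0 → take C=(0.3419,6.9990) (cross=58.225)
θ=272°: ex = (C−B)/|BC| = (0.0237,0.9997); ey = (-0.9997,0.0237)
θ=272°: P = B + -3.06·ex + 2.23·ey = (-2.1973,-6.0044)

θ=93°: -3.94 3.05
θ=125°: -5.49 2.14
θ=272°: -2.20 -6.00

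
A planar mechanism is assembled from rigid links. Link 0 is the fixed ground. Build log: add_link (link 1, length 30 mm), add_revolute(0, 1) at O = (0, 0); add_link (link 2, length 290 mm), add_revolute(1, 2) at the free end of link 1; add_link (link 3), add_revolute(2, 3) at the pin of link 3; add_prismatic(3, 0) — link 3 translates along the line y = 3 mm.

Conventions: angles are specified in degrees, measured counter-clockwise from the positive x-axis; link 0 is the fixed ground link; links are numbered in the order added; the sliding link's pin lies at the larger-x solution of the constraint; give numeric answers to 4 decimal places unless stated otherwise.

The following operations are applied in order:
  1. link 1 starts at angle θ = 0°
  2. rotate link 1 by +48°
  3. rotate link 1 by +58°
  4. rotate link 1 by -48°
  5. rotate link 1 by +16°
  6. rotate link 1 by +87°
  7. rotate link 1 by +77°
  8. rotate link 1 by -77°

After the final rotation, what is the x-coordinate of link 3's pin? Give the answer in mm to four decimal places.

geometry: r = 30 mm, L = 290 mm, e = 3 mm; θ starts at 0°
rotate link 1 by +48°: θ ← 0° +48° = 48°
rotate link 1 by +58°: θ ← 48° +58° = 106°
rotate link 1 by -48°: θ ← 106° -48° = 58°
rotate link 1 by +16°: θ ← 58° +16° = 74°
rotate link 1 by +87°: θ ← 74° +87° = 161°
rotate link 1 by +77°: θ ← 161° +77° = 238°
rotate link 1 by -77°: θ ← 238° -77° = 161°
crank pin P = (r cos θ, r sin θ) = (-28.365557, 9.767045)
h = r sin θ − e = 9.767045 − 3 = 6.767045
x = r cos θ + √(L² − h²) = -28.365557 + 289.921036 = 261.555479

261.5555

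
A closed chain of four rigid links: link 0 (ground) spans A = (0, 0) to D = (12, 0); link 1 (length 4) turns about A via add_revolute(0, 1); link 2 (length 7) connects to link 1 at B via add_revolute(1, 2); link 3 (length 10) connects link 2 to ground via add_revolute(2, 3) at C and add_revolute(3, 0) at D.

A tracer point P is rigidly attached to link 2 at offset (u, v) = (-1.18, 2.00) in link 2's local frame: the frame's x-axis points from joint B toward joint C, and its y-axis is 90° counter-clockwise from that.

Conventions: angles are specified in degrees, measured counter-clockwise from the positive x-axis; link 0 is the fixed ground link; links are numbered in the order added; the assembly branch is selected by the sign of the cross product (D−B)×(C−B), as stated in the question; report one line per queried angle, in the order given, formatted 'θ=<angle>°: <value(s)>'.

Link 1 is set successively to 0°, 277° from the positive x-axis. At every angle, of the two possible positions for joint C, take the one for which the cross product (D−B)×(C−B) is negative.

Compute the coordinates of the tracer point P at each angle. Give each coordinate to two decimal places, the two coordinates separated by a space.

A=(0,0), D=(12.00,0)
θ=0°: B = A + 4.00·(cos0°, sin0°) = (4.0000, 0.0000)
θ=0°: |BD| = 8.0000
θ=0°: circle(B,7.00) ∩ circle(D,10.00): a=0.8125, h=6.9527
θ=0°:   candidates: C₊=(4.8125,6.9527) cross=55.621; C₋=(4.8125,-6.9527) cross=-55.621
θ=0°:   branch - wants cross < 0 → take C=(4.8125,-6.9527) (cross=-55.621)
θ=0°: ex = (C−B)/|BC| = (0.1161,-0.9932); ey = (0.9932,0.1161)
θ=0°: P = B + -1.18·ex + 2.00·ey = (5.8495,1.4042)
θ=277°: B = A + 4.00·(cos277°, sin277°) = (0.4875, -3.9702)
θ=277°: |BD| = 12.1779
θ=277°: circle(B,7.00) ∩ circle(D,10.00): a=3.9950, h=5.7481
θ=277°:   candidates: C₊=(2.3902,2.7663) cross=69.999; C₋=(6.1381,-8.1018) cross=-69.999
θ=277°:   branch - wants cross < 0 → take C=(6.1381,-8.1018) (cross=-69.999)
θ=277°: ex = (C−B)/|BC| = (0.8072,-0.5902); ey = (0.5902,0.8072)
θ=277°: P = B + -1.18·ex + 2.00·ey = (0.7154,-1.6592)

θ=0°: 5.85 1.40
θ=277°: 0.72 -1.66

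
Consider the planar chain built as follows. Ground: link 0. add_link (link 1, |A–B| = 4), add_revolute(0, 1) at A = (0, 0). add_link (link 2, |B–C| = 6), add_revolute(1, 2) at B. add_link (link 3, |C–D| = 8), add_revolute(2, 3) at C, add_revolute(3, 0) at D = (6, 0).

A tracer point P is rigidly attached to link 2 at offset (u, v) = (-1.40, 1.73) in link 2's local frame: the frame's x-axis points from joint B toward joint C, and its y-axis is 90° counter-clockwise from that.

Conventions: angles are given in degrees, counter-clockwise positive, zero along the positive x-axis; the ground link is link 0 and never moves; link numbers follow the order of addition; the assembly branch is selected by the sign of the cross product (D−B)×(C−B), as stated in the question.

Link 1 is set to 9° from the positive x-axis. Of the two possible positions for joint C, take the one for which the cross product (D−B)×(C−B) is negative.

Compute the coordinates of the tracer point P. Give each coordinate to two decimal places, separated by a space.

A=(0,0), D=(6.00,0)
B = A + 4.00·(cos9°, sin9°) = (3.9508, 0.6257)
|BD| = 2.1427
circle(B,6.00) ∩ circle(D,8.00): a=-5.4626, h=2.4819
  candidates: C₊=(-0.5489,4.5947) cross=5.318; C₋=(-1.9985,-0.1526) cross=-5.318
  branch - wants cross < 0 → take C=(-1.9985,-0.1526) (cross=-5.318)
ex = (C−B)/|BC| = (-0.9915,-0.1297); ey = (0.1297,-0.9915)
P = B + -1.40·ex + 1.73·ey = (5.5634,-0.9080)

5.56 -0.91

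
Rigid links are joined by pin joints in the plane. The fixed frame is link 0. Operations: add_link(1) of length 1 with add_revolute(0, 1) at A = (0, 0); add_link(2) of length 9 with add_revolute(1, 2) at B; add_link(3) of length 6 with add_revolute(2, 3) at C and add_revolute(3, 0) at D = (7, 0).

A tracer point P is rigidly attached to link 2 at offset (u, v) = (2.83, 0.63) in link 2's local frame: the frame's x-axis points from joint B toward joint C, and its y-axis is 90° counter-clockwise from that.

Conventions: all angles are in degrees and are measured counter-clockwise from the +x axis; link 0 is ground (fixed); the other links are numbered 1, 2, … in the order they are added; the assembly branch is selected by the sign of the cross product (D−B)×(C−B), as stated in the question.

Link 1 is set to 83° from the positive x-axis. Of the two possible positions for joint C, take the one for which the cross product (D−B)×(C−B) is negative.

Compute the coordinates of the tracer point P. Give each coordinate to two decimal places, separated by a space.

A=(0,0), D=(7.00,0)
B = A + 1.00·(cos83°, sin83°) = (0.1219, 0.9925)
|BD| = 6.9494
circle(B,9.00) ∩ circle(D,6.00): a=6.7124, h=5.9953
  candidates: C₊=(7.6217,5.9677) cross=41.664; C₋=(5.9092,-5.9000) cross=-41.664
  branch - wants cross < 0 → take C=(5.9092,-5.9000) (cross=-41.664)
ex = (C−B)/|BC| = (0.6430,-0.7658); ey = (0.7658,0.6430)
P = B + 2.83·ex + 0.63·ey = (2.4241,-0.7697)

2.42 -0.77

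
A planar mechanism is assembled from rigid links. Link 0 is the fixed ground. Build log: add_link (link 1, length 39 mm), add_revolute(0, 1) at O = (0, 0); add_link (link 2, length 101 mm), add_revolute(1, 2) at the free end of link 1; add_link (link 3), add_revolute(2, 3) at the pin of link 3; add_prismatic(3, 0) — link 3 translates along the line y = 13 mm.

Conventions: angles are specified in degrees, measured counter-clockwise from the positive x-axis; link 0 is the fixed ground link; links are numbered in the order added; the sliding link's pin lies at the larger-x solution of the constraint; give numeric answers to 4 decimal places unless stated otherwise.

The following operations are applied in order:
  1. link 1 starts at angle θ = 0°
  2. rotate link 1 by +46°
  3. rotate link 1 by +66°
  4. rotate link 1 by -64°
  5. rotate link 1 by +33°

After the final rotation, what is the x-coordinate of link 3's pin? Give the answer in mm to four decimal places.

geometry: r = 39 mm, L = 101 mm, e = 13 mm; θ starts at 0°
rotate link 1 by +46°: θ ← 0° +46° = 46°
rotate link 1 by +66°: θ ← 46° +66° = 112°
rotate link 1 by -64°: θ ← 112° -64° = 48°
rotate link 1 by +33°: θ ← 48° +33° = 81°
crank pin P = (r cos θ, r sin θ) = (6.100944, 38.519845)
h = r sin θ − e = 38.519845 − 13 = 25.519845
x = r cos θ + √(L² − h²) = 6.100944 + 97.722758 = 103.823702

103.8237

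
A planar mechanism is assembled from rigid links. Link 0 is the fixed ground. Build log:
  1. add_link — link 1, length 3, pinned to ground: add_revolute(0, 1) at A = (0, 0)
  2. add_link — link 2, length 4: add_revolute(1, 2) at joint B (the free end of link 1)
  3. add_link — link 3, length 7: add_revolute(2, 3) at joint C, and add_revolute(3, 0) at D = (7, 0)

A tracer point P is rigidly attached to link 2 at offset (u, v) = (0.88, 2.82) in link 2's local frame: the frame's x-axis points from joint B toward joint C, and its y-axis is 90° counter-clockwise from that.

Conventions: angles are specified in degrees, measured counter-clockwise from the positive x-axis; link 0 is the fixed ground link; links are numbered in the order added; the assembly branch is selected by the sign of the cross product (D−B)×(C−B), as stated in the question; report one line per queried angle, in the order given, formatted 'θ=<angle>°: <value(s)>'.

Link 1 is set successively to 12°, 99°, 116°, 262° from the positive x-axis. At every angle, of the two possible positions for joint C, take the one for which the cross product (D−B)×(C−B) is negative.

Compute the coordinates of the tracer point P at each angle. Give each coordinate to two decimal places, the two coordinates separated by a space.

A=(0,0), D=(7.00,0)
θ=12°: B = A + 3.00·(cos12°, sin12°) = (2.9344, 0.6237)
θ=12°: |BD| = 4.1131
θ=12°: circle(B,4.00) ∩ circle(D,7.00): a=-1.9550, h=3.4897
θ=12°:   candidates: C₊=(1.5313,4.3695) cross=14.354; C₋=(0.4729,-2.5291) cross=-14.354
θ=12°:   branch - wants cross < 0 → take C=(0.4729,-2.5291) (cross=-14.354)
θ=12°: ex = (C−B)/|BC| = (-0.6154,-0.7882); ey = (0.7882,-0.6154)
θ=12°: P = B + 0.88·ex + 2.82·ey = (4.6157,-1.8053)
θ=99°: B = A + 3.00·(cos99°, sin99°) = (-0.4693, 2.9631)
θ=99°: |BD| = 8.0356
θ=99°: circle(B,4.00) ∩ circle(D,7.00): a=1.9644, h=3.4844
θ=99°:   candidates: C₊=(2.6415,5.4776) cross=27.999; C₋=(0.0718,-1.0002) cross=-27.999
θ=99°:   branch - wants cross < 0 → take C=(0.0718,-1.0002) (cross=-27.999)
θ=99°: ex = (C−B)/|BC| = (0.1353,-0.9908); ey = (0.9908,0.1353)
θ=99°: P = B + 0.88·ex + 2.82·ey = (2.4438,2.4726)
θ=116°: B = A + 3.00·(cos116°, sin116°) = (-1.3151, 2.6964)
θ=116°: |BD| = 8.7414
θ=116°: circle(B,4.00) ∩ circle(D,7.00): a=2.4831, h=3.1359
θ=116°:   candidates: C₊=(2.0142,4.9135) cross=27.412; C₋=(0.0796,-1.0526) cross=-27.412
θ=116°:   branch - wants cross < 0 → take C=(0.0796,-1.0526) (cross=-27.412)
θ=116°: ex = (C−B)/|BC| = (0.3487,-0.9372); ey = (0.9372,0.3487)
θ=116°: P = B + 0.88·ex + 2.82·ey = (1.6347,2.8549)
θ=262°: B = A + 3.00·(cos262°, sin262°) = (-0.4175, -2.9708)
θ=262°: |BD| = 7.9903
θ=262°: circle(B,4.00) ∩ circle(D,7.00): a=1.9302, h=3.5035
θ=262°:   candidates: C₊=(0.0717,0.9992) cross=27.994; C₋=(2.6769,-5.5055) cross=-27.994
θ=262°:   branch - wants cross < 0 → take C=(2.6769,-5.5055) (cross=-27.994)
θ=262°: ex = (C−B)/|BC| = (0.7736,-0.6337); ey = (0.6337,0.7736)
θ=262°: P = B + 0.88·ex + 2.82·ey = (2.0502,-1.3469)

θ=12°: 4.62 -1.81
θ=99°: 2.44 2.47
θ=116°: 1.63 2.85
θ=262°: 2.05 -1.35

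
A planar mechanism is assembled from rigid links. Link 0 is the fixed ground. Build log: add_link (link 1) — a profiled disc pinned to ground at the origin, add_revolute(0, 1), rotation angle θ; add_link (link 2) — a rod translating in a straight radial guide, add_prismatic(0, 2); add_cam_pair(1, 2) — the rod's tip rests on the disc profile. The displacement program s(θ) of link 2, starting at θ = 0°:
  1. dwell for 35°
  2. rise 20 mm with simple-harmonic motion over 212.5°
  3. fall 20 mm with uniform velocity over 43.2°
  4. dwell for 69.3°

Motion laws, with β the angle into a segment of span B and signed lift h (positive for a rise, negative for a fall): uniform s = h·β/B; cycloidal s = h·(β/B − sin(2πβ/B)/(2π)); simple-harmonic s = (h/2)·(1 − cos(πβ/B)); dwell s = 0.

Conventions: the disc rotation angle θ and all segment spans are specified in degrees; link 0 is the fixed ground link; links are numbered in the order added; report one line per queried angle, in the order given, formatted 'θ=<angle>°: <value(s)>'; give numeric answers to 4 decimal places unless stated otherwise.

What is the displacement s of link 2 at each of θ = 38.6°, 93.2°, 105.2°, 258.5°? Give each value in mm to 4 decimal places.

seg 1 [0°–35°] dwell: s stays 0.0000
seg 2 [35°–247.5°] simple-harmonic, h=20: θ=38.6° here. β=3.6, B=212.5. 20/2·(1 − cos(π·0.0169)) = 0.0142 → s = 0.0142
seg 2 [35°–247.5°] simple-harmonic, h=20: θ=93.2° here. β=58.2, B=212.5. 20/2·(1 − cos(π·0.2739)) = 3.4789 → s = 3.4789
seg 2 [35°–247.5°] simple-harmonic, h=20: θ=105.2° here. β=70.2, B=212.5. 20/2·(1 − cos(π·0.3304)) = 4.9191 → s = 4.9191
seg 2 [35°–247.5°] simple-harmonic, h=20: full span → s += 20 → s = 20.0000
seg 3 [247.5°–290.7°] uniform, h=-20: θ=258.5° here. β=11, B=43.2. -20·11/43.2 = -5.0926 → s = 14.9074

θ=38.6°: 0.0142
θ=93.2°: 3.4789
θ=105.2°: 4.9191
θ=258.5°: 14.9074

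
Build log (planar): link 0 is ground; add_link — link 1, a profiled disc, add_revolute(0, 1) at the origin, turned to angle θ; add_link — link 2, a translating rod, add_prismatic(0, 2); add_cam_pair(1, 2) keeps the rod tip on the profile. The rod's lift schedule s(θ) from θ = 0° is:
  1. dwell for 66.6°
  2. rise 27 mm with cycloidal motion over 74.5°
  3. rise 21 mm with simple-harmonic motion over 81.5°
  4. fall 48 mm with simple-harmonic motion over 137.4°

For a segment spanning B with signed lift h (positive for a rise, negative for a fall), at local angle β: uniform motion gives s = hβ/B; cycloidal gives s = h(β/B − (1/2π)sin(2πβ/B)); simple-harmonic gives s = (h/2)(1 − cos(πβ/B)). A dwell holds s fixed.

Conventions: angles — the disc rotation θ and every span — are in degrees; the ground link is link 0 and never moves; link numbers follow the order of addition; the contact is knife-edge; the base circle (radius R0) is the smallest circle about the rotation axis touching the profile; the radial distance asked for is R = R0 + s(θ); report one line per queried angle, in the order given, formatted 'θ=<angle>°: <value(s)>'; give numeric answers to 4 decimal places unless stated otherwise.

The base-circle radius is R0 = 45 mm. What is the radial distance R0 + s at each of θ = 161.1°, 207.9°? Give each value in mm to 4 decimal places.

seg 1 [0°–66.6°] dwell: s stays 0.0000
seg 2 [66.6°–141.1°] cycloidal, h=27: full span → s += 27 → s = 27.0000
seg 3 [141.1°–222.6°] simple-harmonic, h=21: θ=161.1° here. β=20, B=81.5. 21/2·(1 − cos(π·0.2454)) = 2.9688 → s = 29.9688
seg 3 [141.1°–222.6°] simple-harmonic, h=21: θ=207.9° here. β=66.8, B=81.5. 21/2·(1 − cos(π·0.8196)) = 19.3589 → s = 46.3589
θ=161.1°: R = R0 + s = 45 + 29.9688 = 74.9688
θ=207.9°: R = R0 + s = 45 + 46.3589 = 91.3589

θ=161.1°: 74.9688
θ=207.9°: 91.3589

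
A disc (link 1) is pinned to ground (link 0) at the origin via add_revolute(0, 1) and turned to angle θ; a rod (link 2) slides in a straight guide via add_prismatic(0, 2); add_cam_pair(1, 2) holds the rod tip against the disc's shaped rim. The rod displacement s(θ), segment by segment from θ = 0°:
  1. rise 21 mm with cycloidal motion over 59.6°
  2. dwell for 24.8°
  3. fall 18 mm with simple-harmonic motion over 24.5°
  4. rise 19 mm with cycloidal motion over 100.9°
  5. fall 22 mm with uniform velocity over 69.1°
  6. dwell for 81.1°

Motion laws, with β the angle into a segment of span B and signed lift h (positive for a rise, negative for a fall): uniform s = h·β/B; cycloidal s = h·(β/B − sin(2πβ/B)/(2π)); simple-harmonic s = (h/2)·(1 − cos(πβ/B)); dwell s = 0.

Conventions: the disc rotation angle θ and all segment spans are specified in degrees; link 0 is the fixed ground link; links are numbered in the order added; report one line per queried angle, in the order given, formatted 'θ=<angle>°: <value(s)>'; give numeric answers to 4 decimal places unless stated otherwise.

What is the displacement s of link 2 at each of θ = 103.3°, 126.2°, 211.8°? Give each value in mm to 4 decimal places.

segment 1 (0° to 59.6°, cycloidal, h = 21) is passed completely: s = 0.0000 + (21) = 21.0000
segment 2 (59.6° to 84.4°, dwell): s unchanged at 21.0000
θ = 103.3° falls in segment 3 (84.4° to 108.9°, simple-harmonic, h = -18): β = 103.3 − 84.4 = 18.9°, B = 24.5°; Δs = -18/2·(1 − cos(π·0.7714)) = -15.7776; s = 21.0000 − 15.7776 = 5.2224
segment 3 (84.4° to 108.9°, simple-harmonic, h = -18) is passed completely: s = 21.0000 + (-18) = 3.0000
θ = 126.2° falls in segment 4 (108.9° to 209.8°, cycloidal, h = 19): β = 126.2 − 108.9 = 17.3°, B = 100.9°; Δs = 19·(0.1715 − sin(2π·0.1715)/(2π)) = 0.5946; s = 3.0000 + 0.5946 = 3.5946
segment 4 (108.9° to 209.8°, cycloidal, h = 19) is passed completely: s = 3.0000 + (19) = 22.0000
θ = 211.8° falls in segment 5 (209.8° to 278.9°, uniform, h = -22): β = 211.8 − 209.8 = 2°, B = 69.1°; Δs = -22·2/69.1 = -0.6368; s = 22.0000 − 0.6368 = 21.3632

θ=103.3°: 5.2224
θ=126.2°: 3.5946
θ=211.8°: 21.3632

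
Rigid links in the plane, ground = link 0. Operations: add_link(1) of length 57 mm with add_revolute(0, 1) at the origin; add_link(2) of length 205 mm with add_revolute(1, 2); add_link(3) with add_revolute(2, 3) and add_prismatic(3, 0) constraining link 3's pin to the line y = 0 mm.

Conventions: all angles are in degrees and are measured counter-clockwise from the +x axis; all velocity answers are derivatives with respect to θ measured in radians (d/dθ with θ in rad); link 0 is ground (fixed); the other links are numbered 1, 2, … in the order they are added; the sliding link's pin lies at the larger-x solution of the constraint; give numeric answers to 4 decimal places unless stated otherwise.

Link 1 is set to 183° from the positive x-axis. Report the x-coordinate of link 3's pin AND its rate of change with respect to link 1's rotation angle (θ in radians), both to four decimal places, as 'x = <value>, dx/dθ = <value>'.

geometry: r = 57 mm, L = 205 mm, e = 0 mm
crank pin P = (r cos θ, r sin θ) = (-56.921883, -2.983150)
h = r sin θ − e = -2.983150 − 0 = -2.983150
x = r cos θ + √(L² − h²) = -56.921883 + 204.978294 = 148.056410
dx/dθ = −r sin θ − h·r cos θ/√(L² − h²) (θ in radians; h = -2.983150) = 2.154737

x = 148.0564, dx/dθ = 2.1547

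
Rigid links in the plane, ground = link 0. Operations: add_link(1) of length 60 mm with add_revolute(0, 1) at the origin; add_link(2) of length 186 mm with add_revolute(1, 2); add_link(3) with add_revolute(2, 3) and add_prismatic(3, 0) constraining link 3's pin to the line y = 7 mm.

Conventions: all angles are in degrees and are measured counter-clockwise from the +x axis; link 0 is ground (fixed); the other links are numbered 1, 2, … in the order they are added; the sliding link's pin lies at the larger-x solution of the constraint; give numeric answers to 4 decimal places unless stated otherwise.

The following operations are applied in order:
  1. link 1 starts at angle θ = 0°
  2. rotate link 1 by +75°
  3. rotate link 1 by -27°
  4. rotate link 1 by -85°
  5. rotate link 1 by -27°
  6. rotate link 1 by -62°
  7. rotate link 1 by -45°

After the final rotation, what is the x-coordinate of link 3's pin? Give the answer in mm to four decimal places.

geometry: r = 60 mm, L = 186 mm, e = 7 mm; θ starts at 0°
rotate link 1 by +75°: θ ← 0° +75° = 75°
rotate link 1 by -27°: θ ← 75° -27° = 48°
rotate link 1 by -85°: θ ← 48° -85° = -37°
rotate link 1 by -27°: θ ← -37° -27° = -64°
rotate link 1 by -62°: θ ← -64° -62° = -126°
rotate link 1 by -45°: θ ← -126° -45° = -171°
crank pin P = (r cos θ, r sin θ) = (-59.261300, -9.386068)
h = r sin θ − e = -9.386068 − 7 = -16.386068
x = r cos θ + √(L² − h²) = -59.261300 + 185.276811 = 126.015511

126.0155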